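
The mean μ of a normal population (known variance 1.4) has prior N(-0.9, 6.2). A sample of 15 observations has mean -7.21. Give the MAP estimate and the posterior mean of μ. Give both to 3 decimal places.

MAP: -7.116. Posterior mean: -7.116.

Posterior for μ is Normal. Precision-weighted mean: (1/6.2·-0.9 + 15/1.4·-7.21) / (1/6.2 + 15/1.4) = -7.116.
A Normal posterior is symmetric, so mode = mean.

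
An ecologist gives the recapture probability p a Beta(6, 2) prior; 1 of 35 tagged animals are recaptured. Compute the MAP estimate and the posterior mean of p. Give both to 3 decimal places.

p_MAP = 0.146, E[p|data] = 0.163

Posterior: Beta(6+1, 2+34) = Beta(7, 36).
Mode = (7−1)/(7+36−2) = 6/41 = 0.146.
Mean = 7/(7+36) = 7/43 = 0.163.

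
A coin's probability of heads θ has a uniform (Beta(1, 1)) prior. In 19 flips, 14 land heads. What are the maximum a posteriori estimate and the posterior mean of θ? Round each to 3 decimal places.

θ_MAP = 0.737, E[θ|data] = 0.714

Posterior: Beta(1+14, 1+5) = Beta(15, 6).
Mode = (15−1)/(15+6−2) = 14/19 = 0.737.
With a flat prior the MAP equals the MLE, 14/19.
Mean = 15/(15+6) = 15/21 = 0.714.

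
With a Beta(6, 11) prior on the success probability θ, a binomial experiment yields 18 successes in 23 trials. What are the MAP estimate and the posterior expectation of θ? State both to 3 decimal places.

Posterior: Beta(6+18, 11+5) = Beta(24, 16).
Mode = (24−1)/(24+16−2) = 23/38 = 0.605.
Mean = 24/(24+16) = 24/40 = 0.600.

MAP: 0.605. Posterior mean: 0.600.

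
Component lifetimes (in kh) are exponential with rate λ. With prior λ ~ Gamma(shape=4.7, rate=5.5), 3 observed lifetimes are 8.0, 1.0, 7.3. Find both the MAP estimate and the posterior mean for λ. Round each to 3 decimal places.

MAP: 0.307. Posterior mean: 0.353.

Σ times = 16.3. Posterior: Gamma(shape = 4.7+3 = 7.7, rate = 5.5+16.3 = 21.8).
Mode = (α−1)/β = 6.7/21.8 = 0.307.
Mean = α/β = 7.7/21.8 = 0.353.
Right-skewed posterior ⇒ mode < mean.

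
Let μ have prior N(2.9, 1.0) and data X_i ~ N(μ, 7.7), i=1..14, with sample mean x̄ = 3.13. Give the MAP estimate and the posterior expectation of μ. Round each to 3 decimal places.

MAP = 3.048; posterior mean = 3.048

Posterior for μ is Normal. Precision-weighted mean: (1/1.0·2.9 + 14/7.7·3.13) / (1/1.0 + 14/7.7) = 3.048.
A Normal posterior is symmetric, so mode = mean.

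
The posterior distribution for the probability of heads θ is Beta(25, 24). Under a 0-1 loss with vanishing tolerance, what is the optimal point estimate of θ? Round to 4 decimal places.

Mode = (25−1)/(25+24−2) = 24/47 = 0.5106.
Mean = 25/(25+24) = 25/49 = 0.5102.
This is the posterior mode — the MAP estimate.

0.5106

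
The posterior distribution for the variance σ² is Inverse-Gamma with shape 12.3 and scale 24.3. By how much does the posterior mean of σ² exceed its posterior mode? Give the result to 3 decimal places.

Mode = β/(α+1) = 24.3/13.3 = 1.827.
Mean = β/(α−1) = 24.3/11.3 = 2.150.
Difference = 2.150 − 1.827 = 0.323.

0.323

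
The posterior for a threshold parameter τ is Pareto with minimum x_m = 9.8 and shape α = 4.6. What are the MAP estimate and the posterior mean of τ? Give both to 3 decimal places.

The Pareto density is strictly decreasing on [x_m, ∞), so the mode is x_m = 9.800.
Mean = α·x_m/(α−1) = 4.6·9.8/3.6 = 12.522.

MAP = 9.800; posterior mean = 12.522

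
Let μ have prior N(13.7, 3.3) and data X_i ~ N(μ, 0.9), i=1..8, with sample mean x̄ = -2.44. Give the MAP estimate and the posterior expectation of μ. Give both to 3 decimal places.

MAP: -1.908. Posterior mean: -1.908.

Posterior for μ is Normal. Precision-weighted mean: (1/3.3·13.7 + 8/0.9·-2.44) / (1/3.3 + 8/0.9) = -1.908.
A Normal posterior is symmetric, so mode = mean.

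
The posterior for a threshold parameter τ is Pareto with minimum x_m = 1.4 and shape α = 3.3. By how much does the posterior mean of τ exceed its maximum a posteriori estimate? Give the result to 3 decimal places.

0.609

The Pareto density is strictly decreasing on [x_m, ∞), so the mode is x_m = 1.400.
Mean = α·x_m/(α−1) = 3.3·1.4/2.3 = 2.009.
Difference = 2.009 − 1.400 = 0.609.
The mean is pulled above the mode by the posterior's right skew.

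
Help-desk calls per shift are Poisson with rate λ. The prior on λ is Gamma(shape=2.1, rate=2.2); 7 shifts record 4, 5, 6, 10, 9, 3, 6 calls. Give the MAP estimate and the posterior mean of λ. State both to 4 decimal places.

Σ counts = 43. Posterior: Gamma(shape = 2.1+43 = 45.1, rate = 2.2+7 = 9.2).
Mode = (α−1)/β = 44.1/9.2 = 4.7935.
Mean = α/β = 45.1/9.2 = 4.9022.
The posterior is right-skewed, so the mean exceeds the mode.

MAP estimate = 4.7935, posterior mean = 4.9022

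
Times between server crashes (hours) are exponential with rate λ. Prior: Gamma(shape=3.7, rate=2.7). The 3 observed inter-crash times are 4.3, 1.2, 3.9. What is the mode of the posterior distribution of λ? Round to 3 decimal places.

0.471

Σ times = 9.4. Posterior: Gamma(shape = 3.7+3 = 6.7, rate = 2.7+9.4 = 12.1).
Mode = (α−1)/β = 5.7/12.1 = 0.471.
Mean = α/β = 6.7/12.1 = 0.554.
This is the posterior mode — the MAP estimate.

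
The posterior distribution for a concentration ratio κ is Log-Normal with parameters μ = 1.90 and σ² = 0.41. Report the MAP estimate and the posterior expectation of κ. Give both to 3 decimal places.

Mode = exp(μ − σ²) = exp(1.49) = 4.437.
Mean = exp(μ + σ²/2) = exp(2.105) = 8.207.

MAP estimate = 4.437, posterior expectation = 8.207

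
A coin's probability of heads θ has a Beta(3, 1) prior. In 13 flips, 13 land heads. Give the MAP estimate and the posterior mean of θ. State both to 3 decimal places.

Posterior: Beta(3+13, 1+0) = Beta(16, 1).
Since β = 1 ≤ 1 and α > 1, the Beta density is monotone increasing on [0,1]; the mode is at 1.
Mean = 16/(16+1) = 0.941.

MAP: 1.000. Posterior mean: 0.941.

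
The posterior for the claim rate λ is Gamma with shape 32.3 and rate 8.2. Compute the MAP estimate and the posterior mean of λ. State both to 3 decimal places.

Mode = (α−1)/β = 31.3/8.2 = 3.817.
Mean = α/β = 32.3/8.2 = 3.939.
The mean is pulled above the mode by the posterior's right skew.

MAP: 3.817. Posterior mean: 3.939.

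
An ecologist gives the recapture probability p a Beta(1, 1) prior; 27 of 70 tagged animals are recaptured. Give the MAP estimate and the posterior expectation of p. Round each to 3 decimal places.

Posterior: Beta(1+27, 1+43) = Beta(28, 44).
Mode = (28−1)/(28+44−2) = 27/70 = 0.386.
With a flat prior the MAP equals the MLE, 27/70.
Mean = 28/(28+44) = 28/72 = 0.389.

MAP estimate = 0.386, posterior expectation = 0.389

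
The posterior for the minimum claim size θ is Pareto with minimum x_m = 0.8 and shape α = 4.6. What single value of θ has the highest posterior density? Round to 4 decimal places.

The Pareto density is strictly decreasing on [x_m, ∞), so the mode is x_m = 0.8000.
Mean = α·x_m/(α−1) = 4.6·0.8/3.6 = 1.0222.
This is the posterior mode — the MAP estimate.

0.8000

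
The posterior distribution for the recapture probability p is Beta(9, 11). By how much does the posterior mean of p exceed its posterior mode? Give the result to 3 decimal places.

Mode = (9−1)/(9+11−2) = 8/18 = 0.444.
Mean = 9/(9+11) = 9/20 = 0.450.
Difference = 0.450 − 0.444 = 0.006.

0.006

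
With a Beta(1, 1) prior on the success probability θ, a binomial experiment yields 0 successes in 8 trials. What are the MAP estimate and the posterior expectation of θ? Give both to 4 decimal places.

MAP: 0.0000. Posterior mean: 0.1000.

Posterior: Beta(1+0, 1+8) = Beta(1, 9).
Since α = 1 ≤ 1 and β > 1, the Beta density is monotone decreasing on [0,1]; the mode is at 0.
Mean = 1/(1+9) = 0.1000.
The posterior is right-skewed, so the mean exceeds the mode.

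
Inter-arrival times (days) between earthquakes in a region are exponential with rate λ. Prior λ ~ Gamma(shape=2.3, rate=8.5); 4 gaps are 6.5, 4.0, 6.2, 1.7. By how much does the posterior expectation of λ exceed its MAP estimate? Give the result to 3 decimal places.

Σ times = 18.4. Posterior: Gamma(shape = 2.3+4 = 6.3, rate = 8.5+18.4 = 26.9).
Mode = (α−1)/β = 5.3/26.9 = 0.197.
Mean = α/β = 6.3/26.9 = 0.234.
Difference = 0.234 − 0.197 = 0.037.

0.037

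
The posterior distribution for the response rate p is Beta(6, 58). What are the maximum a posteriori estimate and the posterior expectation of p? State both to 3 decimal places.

p_MAP = 0.081, E[p|data] = 0.094

Mode = (6−1)/(6+58−2) = 5/62 = 0.081.
Mean = 6/(6+58) = 6/64 = 0.094.
Right-skewed posterior ⇒ mode < mean.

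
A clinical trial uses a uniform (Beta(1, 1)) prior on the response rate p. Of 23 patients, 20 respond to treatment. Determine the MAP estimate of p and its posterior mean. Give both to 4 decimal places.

Posterior: Beta(1+20, 1+3) = Beta(21, 4).
Mode = (21−1)/(21+4−2) = 20/23 = 0.8696.
With a flat prior the MAP equals the MLE, 20/23.
Mean = 21/(21+4) = 21/25 = 0.8400.

MAP estimate = 0.8696, posterior mean = 0.8400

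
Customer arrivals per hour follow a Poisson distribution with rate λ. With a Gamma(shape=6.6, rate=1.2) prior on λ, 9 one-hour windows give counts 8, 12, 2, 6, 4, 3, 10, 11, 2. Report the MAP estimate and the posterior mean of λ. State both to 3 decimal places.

Σ counts = 58. Posterior: Gamma(shape = 6.6+58 = 64.6, rate = 1.2+9 = 10.2).
Mode = (α−1)/β = 63.6/10.2 = 6.235.
Mean = α/β = 64.6/10.2 = 6.333.
The mean is pulled above the mode by the posterior's right skew.

MAP = 6.235; posterior mean = 6.333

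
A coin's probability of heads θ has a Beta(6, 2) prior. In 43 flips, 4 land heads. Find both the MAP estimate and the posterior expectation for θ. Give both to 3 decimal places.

θ_MAP = 0.184, E[θ|data] = 0.196

Posterior: Beta(6+4, 2+39) = Beta(10, 41).
Mode = (10−1)/(10+41−2) = 9/49 = 0.184.
Mean = 10/(10+41) = 10/51 = 0.196.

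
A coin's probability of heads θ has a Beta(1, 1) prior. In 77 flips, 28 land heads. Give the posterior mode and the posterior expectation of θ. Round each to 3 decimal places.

Posterior: Beta(1+28, 1+49) = Beta(29, 50).
Mode = (29−1)/(29+50−2) = 28/77 = 0.364.
Mean = 29/(29+50) = 29/79 = 0.367.
The mean is pulled above the mode by the posterior's right skew.

MAP = 0.364; posterior mean = 0.367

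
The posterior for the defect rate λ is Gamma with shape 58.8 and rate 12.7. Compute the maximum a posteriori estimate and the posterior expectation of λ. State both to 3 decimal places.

Mode = (α−1)/β = 57.8/12.7 = 4.551.
Mean = α/β = 58.8/12.7 = 4.630.

λ_MAP = 4.551, E[λ|data] = 4.630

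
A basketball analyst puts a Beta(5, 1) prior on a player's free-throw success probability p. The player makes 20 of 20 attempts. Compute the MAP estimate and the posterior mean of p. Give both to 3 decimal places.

Posterior: Beta(5+20, 1+0) = Beta(25, 1).
Since β = 1 ≤ 1 and α > 1, the Beta density is monotone increasing on [0,1]; the mode is at 1.
Mean = 25/(25+1) = 0.962.

p_MAP = 1.000, E[p|data] = 0.962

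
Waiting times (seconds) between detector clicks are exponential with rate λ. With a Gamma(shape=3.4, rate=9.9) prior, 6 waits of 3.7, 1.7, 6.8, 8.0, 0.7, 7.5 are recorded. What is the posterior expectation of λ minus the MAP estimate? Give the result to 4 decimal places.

0.0261

Σ times = 28.4. Posterior: Gamma(shape = 3.4+6 = 9.4, rate = 9.9+28.4 = 38.3).
Mode = (α−1)/β = 8.4/38.3 = 0.2193.
Mean = α/β = 9.4/38.3 = 0.2454.
Difference = 0.2454 − 0.2193 = 0.0261.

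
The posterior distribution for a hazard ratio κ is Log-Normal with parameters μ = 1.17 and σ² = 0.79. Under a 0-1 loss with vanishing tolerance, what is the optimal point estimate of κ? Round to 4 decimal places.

Mode = exp(μ − σ²) = exp(0.38) = 1.4623.
Mean = exp(μ + σ²/2) = exp(1.565) = 4.7827.
This is the posterior mode — the MAP estimate.

1.4623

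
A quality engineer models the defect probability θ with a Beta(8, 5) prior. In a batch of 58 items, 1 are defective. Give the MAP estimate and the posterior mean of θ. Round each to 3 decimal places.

Posterior: Beta(8+1, 5+57) = Beta(9, 62).
Mode = (9−1)/(9+62−2) = 8/69 = 0.116.
Mean = 9/(9+62) = 9/71 = 0.127.
The mean is pulled above the mode by the posterior's right skew.

MAP: 0.116. Posterior mean: 0.127.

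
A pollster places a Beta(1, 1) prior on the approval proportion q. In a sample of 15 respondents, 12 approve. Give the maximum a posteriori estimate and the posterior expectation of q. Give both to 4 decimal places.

Posterior: Beta(1+12, 1+3) = Beta(13, 4).
Mode = (13−1)/(13+4−2) = 12/15 = 0.8000.
With a flat prior the MAP equals the MLE, 12/15.
Mean = 13/(13+4) = 13/17 = 0.7647.
Mode > mean: the posterior has a left tail.

MAP = 0.8000, posterior mean = 0.7647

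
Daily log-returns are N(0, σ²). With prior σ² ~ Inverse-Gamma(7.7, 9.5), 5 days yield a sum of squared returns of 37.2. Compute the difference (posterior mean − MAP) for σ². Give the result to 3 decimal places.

0.545

Posterior: Inverse-Gamma(shape = 7.7+5/2 = 10.2, scale = 9.5+37.2/2 = 28.1).
Mode = β/(α+1) = 28.1/11.2 = 2.509.
Mean = β/(α−1) = 28.1/9.2 = 3.054.
Difference = 3.054 − 2.509 = 0.545.
Mean > mode: the posterior has a right tail.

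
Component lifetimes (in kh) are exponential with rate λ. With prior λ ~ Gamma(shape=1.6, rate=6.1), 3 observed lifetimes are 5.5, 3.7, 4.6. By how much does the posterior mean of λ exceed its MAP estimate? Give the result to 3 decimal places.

0.050

Σ times = 13.8. Posterior: Gamma(shape = 1.6+3 = 4.6, rate = 6.1+13.8 = 19.9).
Mode = (α−1)/β = 3.6/19.9 = 0.181.
Mean = α/β = 4.6/19.9 = 0.231.
Difference = 0.231 − 0.181 = 0.050.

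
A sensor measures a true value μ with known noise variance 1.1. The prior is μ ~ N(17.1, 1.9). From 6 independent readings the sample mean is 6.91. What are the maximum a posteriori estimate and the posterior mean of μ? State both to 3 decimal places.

maximum a posteriori estimate = 7.807, posterior mean = 7.807

Posterior for μ is Normal. Precision-weighted mean: (1/1.9·17.1 + 6/1.1·6.91) / (1/1.9 + 6/1.1) = 7.807.
A Normal posterior is symmetric, so mode = mean.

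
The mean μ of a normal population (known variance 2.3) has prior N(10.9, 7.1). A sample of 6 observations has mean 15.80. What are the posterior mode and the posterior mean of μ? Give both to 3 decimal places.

MAP: 15.549. Posterior mean: 15.549.

Posterior for μ is Normal. Precision-weighted mean: (1/7.1·10.9 + 6/2.3·15.80) / (1/7.1 + 6/2.3) = 15.549.
A Normal posterior is symmetric, so mode = mean.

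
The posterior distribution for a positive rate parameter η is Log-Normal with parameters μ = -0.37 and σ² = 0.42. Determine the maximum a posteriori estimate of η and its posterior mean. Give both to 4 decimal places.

Mode = exp(μ − σ²) = exp(-0.79) = 0.4538.
Mean = exp(μ + σ²/2) = exp(-0.160) = 0.8521.
The mean is pulled above the mode by the posterior's right skew.

maximum a posteriori estimate = 0.4538, posterior mean = 0.8521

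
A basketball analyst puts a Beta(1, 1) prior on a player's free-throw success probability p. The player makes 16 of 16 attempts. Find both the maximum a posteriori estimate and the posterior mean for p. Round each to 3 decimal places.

Posterior: Beta(1+16, 1+0) = Beta(17, 1).
Since β = 1 ≤ 1 and α > 1, the Beta density is monotone increasing on [0,1]; the mode is at 1.
Mean = 17/(17+1) = 0.944.

MAP = 1.000, posterior mean = 0.944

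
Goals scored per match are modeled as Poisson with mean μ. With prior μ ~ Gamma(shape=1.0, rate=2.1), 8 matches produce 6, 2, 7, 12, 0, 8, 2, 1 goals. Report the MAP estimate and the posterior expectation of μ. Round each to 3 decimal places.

MAP estimate = 3.762, posterior expectation = 3.861

Σ counts = 38. Posterior: Gamma(shape = 1.0+38 = 39.0, rate = 2.1+8 = 10.1).
Mode = (α−1)/β = 38.0/10.1 = 3.762.
Mean = α/β = 39.0/10.1 = 3.861.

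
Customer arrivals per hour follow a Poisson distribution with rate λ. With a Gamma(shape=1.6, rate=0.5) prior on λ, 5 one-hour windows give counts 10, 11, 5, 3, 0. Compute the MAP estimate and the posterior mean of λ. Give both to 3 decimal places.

MAP = 5.382, posterior mean = 5.564

Σ counts = 29. Posterior: Gamma(shape = 1.6+29 = 30.6, rate = 0.5+5 = 5.5).
Mode = (α−1)/β = 29.6/5.5 = 5.382.
Mean = α/β = 30.6/5.5 = 5.564.
Mean > mode: the posterior has a right tail.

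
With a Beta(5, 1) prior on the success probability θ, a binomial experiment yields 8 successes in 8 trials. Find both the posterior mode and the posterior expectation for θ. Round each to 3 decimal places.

Posterior: Beta(5+8, 1+0) = Beta(13, 1).
Since β = 1 ≤ 1 and α > 1, the Beta density is monotone increasing on [0,1]; the mode is at 1.
Mean = 13/(13+1) = 0.929.

posterior mode = 1.000, posterior expectation = 0.929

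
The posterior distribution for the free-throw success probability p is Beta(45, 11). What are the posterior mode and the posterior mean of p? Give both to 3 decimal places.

MAP: 0.815. Posterior mean: 0.804.

Mode = (45−1)/(45+11−2) = 44/54 = 0.815.
Mean = 45/(45+11) = 45/56 = 0.804.
Mode > mean: the posterior has a left tail.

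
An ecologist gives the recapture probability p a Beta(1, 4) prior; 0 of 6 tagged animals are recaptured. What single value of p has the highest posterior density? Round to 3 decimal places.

0.000

Posterior: Beta(1+0, 4+6) = Beta(1, 10).
Since α = 1 ≤ 1 and β > 1, the Beta density is monotone decreasing on [0,1]; the mode is at 0.
Mean = 1/(1+10) = 0.091.
This is the posterior mode — the MAP estimate.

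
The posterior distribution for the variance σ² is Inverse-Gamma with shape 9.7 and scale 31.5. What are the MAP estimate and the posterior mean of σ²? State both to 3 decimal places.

Mode = β/(α+1) = 31.5/10.7 = 2.944.
Mean = β/(α−1) = 31.5/8.7 = 3.621.

MAP: 2.944. Posterior mean: 3.621.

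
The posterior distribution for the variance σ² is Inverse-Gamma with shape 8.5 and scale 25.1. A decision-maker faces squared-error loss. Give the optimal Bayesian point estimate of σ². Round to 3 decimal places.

3.347

Mode = β/(α+1) = 25.1/9.5 = 2.642.
Mean = β/(α−1) = 25.1/7.5 = 3.347.
Squared-error loss ⇒ the optimal estimator is the posterior mean.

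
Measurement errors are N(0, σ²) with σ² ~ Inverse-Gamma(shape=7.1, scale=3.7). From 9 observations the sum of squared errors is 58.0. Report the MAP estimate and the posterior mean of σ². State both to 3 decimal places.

MAP = 2.595; posterior mean = 3.085

Posterior: Inverse-Gamma(shape = 7.1+9/2 = 11.6, scale = 3.7+58.0/2 = 32.7).
Mode = β/(α+1) = 32.7/12.6 = 2.595.
Mean = β/(α−1) = 32.7/10.6 = 3.085.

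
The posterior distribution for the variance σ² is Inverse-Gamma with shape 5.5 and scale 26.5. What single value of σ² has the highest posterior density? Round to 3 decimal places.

4.077

Mode = β/(α+1) = 26.5/6.5 = 4.077.
Mean = β/(α−1) = 26.5/4.5 = 5.889.
This is the posterior mode — the MAP estimate.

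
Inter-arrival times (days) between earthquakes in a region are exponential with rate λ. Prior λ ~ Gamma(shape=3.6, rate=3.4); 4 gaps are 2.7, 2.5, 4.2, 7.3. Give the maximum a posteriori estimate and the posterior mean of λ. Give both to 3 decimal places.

Σ times = 16.7. Posterior: Gamma(shape = 3.6+4 = 7.6, rate = 3.4+16.7 = 20.1).
Mode = (α−1)/β = 6.6/20.1 = 0.328.
Mean = α/β = 7.6/20.1 = 0.378.
Mean > mode: the posterior has a right tail.

MAP = 0.328; posterior mean = 0.378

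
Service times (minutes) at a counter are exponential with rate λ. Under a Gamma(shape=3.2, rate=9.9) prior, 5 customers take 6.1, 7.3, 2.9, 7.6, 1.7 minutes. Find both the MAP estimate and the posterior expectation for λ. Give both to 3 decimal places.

MAP estimate = 0.203, posterior expectation = 0.231

Σ times = 25.6. Posterior: Gamma(shape = 3.2+5 = 8.2, rate = 9.9+25.6 = 35.5).
Mode = (α−1)/β = 7.2/35.5 = 0.203.
Mean = α/β = 8.2/35.5 = 0.231.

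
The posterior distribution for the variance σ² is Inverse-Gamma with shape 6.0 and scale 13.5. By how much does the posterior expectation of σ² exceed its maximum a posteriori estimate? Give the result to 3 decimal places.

Mode = β/(α+1) = 13.5/7.0 = 1.929.
Mean = β/(α−1) = 13.5/5.0 = 2.700.
Difference = 2.700 − 1.929 = 0.771.

0.771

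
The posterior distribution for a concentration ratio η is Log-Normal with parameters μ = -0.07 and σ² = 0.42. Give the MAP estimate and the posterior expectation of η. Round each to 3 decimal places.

MAP: 0.613. Posterior mean: 1.150.

Mode = exp(μ − σ²) = exp(-0.49) = 0.613.
Mean = exp(μ + σ²/2) = exp(0.140) = 1.150.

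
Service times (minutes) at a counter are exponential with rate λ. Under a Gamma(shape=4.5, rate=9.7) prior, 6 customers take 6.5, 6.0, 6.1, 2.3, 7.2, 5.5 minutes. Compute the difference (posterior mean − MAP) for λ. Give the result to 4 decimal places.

0.0231

Σ times = 33.6. Posterior: Gamma(shape = 4.5+6 = 10.5, rate = 9.7+33.6 = 43.3).
Mode = (α−1)/β = 9.5/43.3 = 0.2194.
Mean = α/β = 10.5/43.3 = 0.2425.
Difference = 0.2425 − 0.2194 = 0.0231.
Right-skewed posterior ⇒ mode < mean.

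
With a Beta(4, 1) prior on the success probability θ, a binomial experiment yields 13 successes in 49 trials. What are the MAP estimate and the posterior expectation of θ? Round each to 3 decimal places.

Posterior: Beta(4+13, 1+36) = Beta(17, 37).
Mode = (17−1)/(17+37−2) = 16/52 = 0.308.
Mean = 17/(17+37) = 17/54 = 0.315.

MAP = 0.308; posterior mean = 0.315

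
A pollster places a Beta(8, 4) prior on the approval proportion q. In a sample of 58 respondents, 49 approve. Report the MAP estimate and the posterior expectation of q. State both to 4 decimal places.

MAP = 0.8235; posterior mean = 0.8143

Posterior: Beta(8+49, 4+9) = Beta(57, 13).
Mode = (57−1)/(57+13−2) = 56/68 = 0.8235.
Mean = 57/(57+13) = 57/70 = 0.8143.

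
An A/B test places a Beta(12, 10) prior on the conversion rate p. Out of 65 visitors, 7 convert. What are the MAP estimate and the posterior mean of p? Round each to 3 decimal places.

Posterior: Beta(12+7, 10+58) = Beta(19, 68).
Mode = (19−1)/(19+68−2) = 18/85 = 0.212.
Mean = 19/(19+68) = 19/87 = 0.218.
Right-skewed posterior ⇒ mode < mean.

p_MAP = 0.212, E[p|data] = 0.218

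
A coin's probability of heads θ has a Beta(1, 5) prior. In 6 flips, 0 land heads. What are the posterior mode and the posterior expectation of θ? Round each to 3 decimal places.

Posterior: Beta(1+0, 5+6) = Beta(1, 11).
Since α = 1 ≤ 1 and β > 1, the Beta density is monotone decreasing on [0,1]; the mode is at 0.
Mean = 1/(1+11) = 0.083.

θ_MAP = 0.000, E[θ|data] = 0.083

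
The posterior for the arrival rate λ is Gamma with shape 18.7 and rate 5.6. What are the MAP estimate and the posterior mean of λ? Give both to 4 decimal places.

Mode = (α−1)/β = 17.7/5.6 = 3.1607.
Mean = α/β = 18.7/5.6 = 3.3393.
The posterior is right-skewed, so the mean exceeds the mode.

λ_MAP = 3.1607, E[λ|data] = 3.3393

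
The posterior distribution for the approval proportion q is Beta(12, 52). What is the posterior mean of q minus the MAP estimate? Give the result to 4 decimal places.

0.0101

Mode = (12−1)/(12+52−2) = 11/62 = 0.1774.
Mean = 12/(12+52) = 12/64 = 0.1875.
Difference = 0.1875 − 0.1774 = 0.0101.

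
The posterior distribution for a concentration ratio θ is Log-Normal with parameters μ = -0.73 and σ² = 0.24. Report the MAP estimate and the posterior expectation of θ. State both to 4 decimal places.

Mode = exp(μ − σ²) = exp(-0.97) = 0.3791.
Mean = exp(μ + σ²/2) = exp(-0.610) = 0.5434.

MAP = 0.3791; posterior mean = 0.5434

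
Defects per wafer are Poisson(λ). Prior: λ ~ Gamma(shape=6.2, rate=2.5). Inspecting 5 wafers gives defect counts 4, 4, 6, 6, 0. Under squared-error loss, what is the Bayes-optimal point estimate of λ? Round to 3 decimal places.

3.493

Σ counts = 20. Posterior: Gamma(shape = 6.2+20 = 26.2, rate = 2.5+5 = 7.5).
Mode = (α−1)/β = 25.2/7.5 = 3.360.
Mean = α/β = 26.2/7.5 = 3.493.
Squared-error loss ⇒ the optimal estimator is the posterior mean.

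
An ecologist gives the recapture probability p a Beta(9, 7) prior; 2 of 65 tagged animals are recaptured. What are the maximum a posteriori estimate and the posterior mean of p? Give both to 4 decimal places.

MAP = 0.1266, posterior mean = 0.1358

Posterior: Beta(9+2, 7+63) = Beta(11, 70).
Mode = (11−1)/(11+70−2) = 10/79 = 0.1266.
Mean = 11/(11+70) = 11/81 = 0.1358.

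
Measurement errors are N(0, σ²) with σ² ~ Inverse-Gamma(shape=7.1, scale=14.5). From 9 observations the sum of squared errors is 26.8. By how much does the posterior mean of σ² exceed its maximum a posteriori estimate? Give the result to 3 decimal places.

Posterior: Inverse-Gamma(shape = 7.1+9/2 = 11.6, scale = 14.5+26.8/2 = 27.9).
Mode = β/(α+1) = 27.9/12.6 = 2.214.
Mean = β/(α−1) = 27.9/10.6 = 2.632.
Difference = 2.632 − 2.214 = 0.418.
The mean is pulled above the mode by the posterior's right skew.

0.418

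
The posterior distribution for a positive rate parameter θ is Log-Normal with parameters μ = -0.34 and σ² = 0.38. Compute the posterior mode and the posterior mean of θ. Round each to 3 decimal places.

Mode = exp(μ − σ²) = exp(-0.72) = 0.487.
Mean = exp(μ + σ²/2) = exp(-0.150) = 0.861.

MAP: 0.487. Posterior mean: 0.861.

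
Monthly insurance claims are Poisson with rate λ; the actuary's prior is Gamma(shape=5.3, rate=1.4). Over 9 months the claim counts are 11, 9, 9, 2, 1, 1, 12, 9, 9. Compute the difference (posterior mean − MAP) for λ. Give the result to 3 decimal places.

Σ counts = 63. Posterior: Gamma(shape = 5.3+63 = 68.3, rate = 1.4+9 = 10.4).
Mode = (α−1)/β = 67.3/10.4 = 6.471.
Mean = α/β = 68.3/10.4 = 6.567.
Difference = 6.567 − 6.471 = 0.096.
Right-skewed posterior ⇒ mode < mean.

0.096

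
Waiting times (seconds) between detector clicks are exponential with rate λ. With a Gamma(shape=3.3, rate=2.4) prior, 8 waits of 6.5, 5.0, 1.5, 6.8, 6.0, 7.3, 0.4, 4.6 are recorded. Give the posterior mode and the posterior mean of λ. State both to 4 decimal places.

Σ times = 38.1. Posterior: Gamma(shape = 3.3+8 = 11.3, rate = 2.4+38.1 = 40.5).
Mode = (α−1)/β = 10.3/40.5 = 0.2543.
Mean = α/β = 11.3/40.5 = 0.2790.

MAP = 0.2543; posterior mean = 0.2790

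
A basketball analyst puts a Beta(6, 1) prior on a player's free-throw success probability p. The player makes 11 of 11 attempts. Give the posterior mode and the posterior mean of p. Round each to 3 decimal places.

posterior mode = 1.000, posterior mean = 0.944

Posterior: Beta(6+11, 1+0) = Beta(17, 1).
Since β = 1 ≤ 1 and α > 1, the Beta density is monotone increasing on [0,1]; the mode is at 1.
Mean = 17/(17+1) = 0.944.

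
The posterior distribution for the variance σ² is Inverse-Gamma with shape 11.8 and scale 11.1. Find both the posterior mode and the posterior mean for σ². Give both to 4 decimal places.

Mode = β/(α+1) = 11.1/12.8 = 0.8672.
Mean = β/(α−1) = 11.1/10.8 = 1.0278.
The mean is pulled above the mode by the posterior's right skew.

MAP: 0.8672. Posterior mean: 1.0278.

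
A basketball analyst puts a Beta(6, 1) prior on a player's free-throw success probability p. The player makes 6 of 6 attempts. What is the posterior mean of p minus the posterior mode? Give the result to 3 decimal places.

-0.077

Posterior: Beta(6+6, 1+0) = Beta(12, 1).
Since β = 1 ≤ 1 and α > 1, the Beta density is monotone increasing on [0,1]; the mode is at 1.
Mean = 12/(12+1) = 0.923.
Difference = 0.923 − 1.000 = -0.077.
The posterior is left-skewed, so the mode exceeds the mean.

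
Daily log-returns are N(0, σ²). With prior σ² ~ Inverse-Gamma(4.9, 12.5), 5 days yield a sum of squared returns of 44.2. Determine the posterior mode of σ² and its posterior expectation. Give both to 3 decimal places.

Posterior: Inverse-Gamma(shape = 4.9+5/2 = 7.4, scale = 12.5+44.2/2 = 34.6).
Mode = β/(α+1) = 34.6/8.4 = 4.119.
Mean = β/(α−1) = 34.6/6.4 = 5.406.
Mean > mode: the posterior has a right tail.

MAP = 4.119; posterior mean = 5.406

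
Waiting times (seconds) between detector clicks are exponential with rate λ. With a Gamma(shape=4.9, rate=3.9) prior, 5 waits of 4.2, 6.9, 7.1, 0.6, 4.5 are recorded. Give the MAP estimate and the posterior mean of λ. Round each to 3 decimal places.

Σ times = 23.3. Posterior: Gamma(shape = 4.9+5 = 9.9, rate = 3.9+23.3 = 27.2).
Mode = (α−1)/β = 8.9/27.2 = 0.327.
Mean = α/β = 9.9/27.2 = 0.364.

λ_MAP = 0.327, E[λ|data] = 0.364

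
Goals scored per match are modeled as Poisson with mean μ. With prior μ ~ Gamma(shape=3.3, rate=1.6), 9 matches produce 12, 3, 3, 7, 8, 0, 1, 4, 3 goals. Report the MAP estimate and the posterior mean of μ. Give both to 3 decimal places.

MAP: 4.085. Posterior mean: 4.179.

Σ counts = 41. Posterior: Gamma(shape = 3.3+41 = 44.3, rate = 1.6+9 = 10.6).
Mode = (α−1)/β = 43.3/10.6 = 4.085.
Mean = α/β = 44.3/10.6 = 4.179.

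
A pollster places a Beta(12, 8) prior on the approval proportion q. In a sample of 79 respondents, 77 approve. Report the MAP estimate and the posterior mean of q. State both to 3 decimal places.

Posterior: Beta(12+77, 8+2) = Beta(89, 10).
Mode = (89−1)/(89+10−2) = 88/97 = 0.907.
Mean = 89/(89+10) = 89/99 = 0.899.

MAP = 0.907, posterior mean = 0.899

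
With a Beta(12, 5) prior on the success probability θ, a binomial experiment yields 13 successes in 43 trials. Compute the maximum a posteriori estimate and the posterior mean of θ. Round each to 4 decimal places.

MAP: 0.4138. Posterior mean: 0.4167.

Posterior: Beta(12+13, 5+30) = Beta(25, 35).
Mode = (25−1)/(25+35−2) = 24/58 = 0.4138.
Mean = 25/(25+35) = 25/60 = 0.4167.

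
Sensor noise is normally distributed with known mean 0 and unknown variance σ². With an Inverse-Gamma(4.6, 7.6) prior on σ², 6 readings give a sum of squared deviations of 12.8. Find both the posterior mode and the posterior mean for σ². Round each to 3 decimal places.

Posterior: Inverse-Gamma(shape = 4.6+6/2 = 7.6, scale = 7.6+12.8/2 = 14.0).
Mode = β/(α+1) = 14.0/8.6 = 1.628.
Mean = β/(α−1) = 14.0/6.6 = 2.121.
The mean is pulled above the mode by the posterior's right skew.

MAP = 1.628, posterior mean = 2.121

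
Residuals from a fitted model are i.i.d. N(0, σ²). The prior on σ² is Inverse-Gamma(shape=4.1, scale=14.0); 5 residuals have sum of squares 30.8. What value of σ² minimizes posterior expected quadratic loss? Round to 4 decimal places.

5.2500

Posterior: Inverse-Gamma(shape = 4.1+5/2 = 6.6, scale = 14.0+30.8/2 = 29.4).
Mode = β/(α+1) = 29.4/7.6 = 3.8684.
Mean = β/(α−1) = 29.4/5.6 = 5.2500.
Quadratic loss ⇒ the optimal estimator is the posterior mean.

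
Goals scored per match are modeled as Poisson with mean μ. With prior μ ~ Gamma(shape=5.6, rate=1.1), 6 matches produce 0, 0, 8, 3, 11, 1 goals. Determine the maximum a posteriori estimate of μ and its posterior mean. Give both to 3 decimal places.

Σ counts = 23. Posterior: Gamma(shape = 5.6+23 = 28.6, rate = 1.1+6 = 7.1).
Mode = (α−1)/β = 27.6/7.1 = 3.887.
Mean = α/β = 28.6/7.1 = 4.028.

MAP = 3.887, posterior mean = 4.028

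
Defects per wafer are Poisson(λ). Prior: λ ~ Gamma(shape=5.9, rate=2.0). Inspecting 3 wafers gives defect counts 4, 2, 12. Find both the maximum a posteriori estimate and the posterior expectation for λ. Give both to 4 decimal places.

Σ counts = 18. Posterior: Gamma(shape = 5.9+18 = 23.9, rate = 2.0+3 = 5.0).
Mode = (α−1)/β = 22.9/5.0 = 4.5800.
Mean = α/β = 23.9/5.0 = 4.7800.

MAP = 4.5800; posterior mean = 4.7800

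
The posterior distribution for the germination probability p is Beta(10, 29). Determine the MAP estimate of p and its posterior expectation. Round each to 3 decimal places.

MAP: 0.243. Posterior mean: 0.256.

Mode = (10−1)/(10+29−2) = 9/37 = 0.243.
Mean = 10/(10+29) = 10/39 = 0.256.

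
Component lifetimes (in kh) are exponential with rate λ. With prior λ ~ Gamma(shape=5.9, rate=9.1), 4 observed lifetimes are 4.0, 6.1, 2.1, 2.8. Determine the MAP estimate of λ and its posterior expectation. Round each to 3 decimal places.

MAP = 0.369, posterior mean = 0.411

Σ times = 15.0. Posterior: Gamma(shape = 5.9+4 = 9.9, rate = 9.1+15.0 = 24.1).
Mode = (α−1)/β = 8.9/24.1 = 0.369.
Mean = α/β = 9.9/24.1 = 0.411.
Right-skewed posterior ⇒ mode < mean.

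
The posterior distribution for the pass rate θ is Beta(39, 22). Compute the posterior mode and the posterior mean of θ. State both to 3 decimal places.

MAP = 0.644; posterior mean = 0.639

Mode = (39−1)/(39+22−2) = 38/59 = 0.644.
Mean = 39/(39+22) = 39/61 = 0.639.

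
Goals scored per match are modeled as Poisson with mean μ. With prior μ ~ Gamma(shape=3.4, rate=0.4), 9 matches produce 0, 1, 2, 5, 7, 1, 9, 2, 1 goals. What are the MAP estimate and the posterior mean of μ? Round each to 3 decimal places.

MAP = 3.234; posterior mean = 3.340

Σ counts = 28. Posterior: Gamma(shape = 3.4+28 = 31.4, rate = 0.4+9 = 9.4).
Mode = (α−1)/β = 30.4/9.4 = 3.234.
Mean = α/β = 31.4/9.4 = 3.340.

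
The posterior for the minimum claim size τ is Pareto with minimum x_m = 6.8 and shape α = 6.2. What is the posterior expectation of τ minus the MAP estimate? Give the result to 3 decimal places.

1.308

The Pareto density is strictly decreasing on [x_m, ∞), so the mode is x_m = 6.800.
Mean = α·x_m/(α−1) = 6.2·6.8/5.2 = 8.108.
Difference = 8.108 − 6.800 = 1.308.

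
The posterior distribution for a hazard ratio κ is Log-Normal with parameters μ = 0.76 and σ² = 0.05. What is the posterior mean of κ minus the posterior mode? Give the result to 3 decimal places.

Mode = exp(μ − σ²) = exp(0.71) = 2.034.
Mean = exp(μ + σ²/2) = exp(0.785) = 2.192.
Difference = 2.192 − 2.034 = 0.158.

0.158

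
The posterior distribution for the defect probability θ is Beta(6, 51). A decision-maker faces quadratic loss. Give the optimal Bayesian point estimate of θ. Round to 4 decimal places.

0.1053

Mode = (6−1)/(6+51−2) = 5/55 = 0.0909.
Mean = 6/(6+51) = 6/57 = 0.1053.
Quadratic loss ⇒ the optimal estimator is the posterior mean.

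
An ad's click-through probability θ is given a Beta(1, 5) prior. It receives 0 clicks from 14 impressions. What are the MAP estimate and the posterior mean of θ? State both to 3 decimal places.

MAP: 0.000. Posterior mean: 0.050.

Posterior: Beta(1+0, 5+14) = Beta(1, 19).
Since α = 1 ≤ 1 and β > 1, the Beta density is monotone decreasing on [0,1]; the mode is at 0.
Mean = 1/(1+19) = 0.050.
The mean is pulled above the mode by the posterior's right skew.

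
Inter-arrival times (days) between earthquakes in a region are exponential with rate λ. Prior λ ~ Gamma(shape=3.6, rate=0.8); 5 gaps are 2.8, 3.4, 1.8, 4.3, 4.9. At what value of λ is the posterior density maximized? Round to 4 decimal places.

Σ times = 17.2. Posterior: Gamma(shape = 3.6+5 = 8.6, rate = 0.8+17.2 = 18.0).
Mode = (α−1)/β = 7.6/18.0 = 0.4222.
Mean = α/β = 8.6/18.0 = 0.4778.
This is the posterior mode — the MAP estimate.

0.4222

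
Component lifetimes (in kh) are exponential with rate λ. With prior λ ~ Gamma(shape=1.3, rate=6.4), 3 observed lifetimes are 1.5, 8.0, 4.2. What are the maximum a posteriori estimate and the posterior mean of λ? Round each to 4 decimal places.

Σ times = 13.7. Posterior: Gamma(shape = 1.3+3 = 4.3, rate = 6.4+13.7 = 20.1).
Mode = (α−1)/β = 3.3/20.1 = 0.1642.
Mean = α/β = 4.3/20.1 = 0.2139.
The mean is pulled above the mode by the posterior's right skew.

maximum a posteriori estimate = 0.1642, posterior mean = 0.2139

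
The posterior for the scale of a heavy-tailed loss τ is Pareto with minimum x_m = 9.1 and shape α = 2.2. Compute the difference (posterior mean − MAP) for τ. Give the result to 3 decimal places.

The Pareto density is strictly decreasing on [x_m, ∞), so the mode is x_m = 9.100.
Mean = α·x_m/(α−1) = 2.2·9.1/1.2 = 16.683.
Difference = 16.683 − 9.100 = 7.583.

7.583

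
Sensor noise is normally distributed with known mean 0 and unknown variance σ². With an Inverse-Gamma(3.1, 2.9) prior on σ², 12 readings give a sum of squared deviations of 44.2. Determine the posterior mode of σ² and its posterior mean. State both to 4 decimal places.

Posterior: Inverse-Gamma(shape = 3.1+12/2 = 9.1, scale = 2.9+44.2/2 = 25.0).
Mode = β/(α+1) = 25.0/10.1 = 2.4752.
Mean = β/(α−1) = 25.0/8.1 = 3.0864.

MAP: 2.4752. Posterior mean: 3.0864.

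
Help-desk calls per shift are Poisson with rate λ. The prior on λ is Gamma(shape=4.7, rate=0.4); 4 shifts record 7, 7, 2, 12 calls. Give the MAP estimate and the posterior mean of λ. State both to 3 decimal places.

Σ counts = 28. Posterior: Gamma(shape = 4.7+28 = 32.7, rate = 0.4+4 = 4.4).
Mode = (α−1)/β = 31.7/4.4 = 7.205.
Mean = α/β = 32.7/4.4 = 7.432.

MAP estimate = 7.205, posterior mean = 7.432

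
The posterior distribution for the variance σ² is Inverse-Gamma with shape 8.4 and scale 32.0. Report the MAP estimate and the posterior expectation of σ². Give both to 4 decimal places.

Mode = β/(α+1) = 32.0/9.4 = 3.4043.
Mean = β/(α−1) = 32.0/7.4 = 4.3243.

MAP estimate = 3.4043, posterior expectation = 4.3243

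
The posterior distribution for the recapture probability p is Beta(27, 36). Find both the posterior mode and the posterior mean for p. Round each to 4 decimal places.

Mode = (27−1)/(27+36−2) = 26/61 = 0.4262.
Mean = 27/(27+36) = 27/63 = 0.4286.

MAP = 0.4262, posterior mean = 0.4286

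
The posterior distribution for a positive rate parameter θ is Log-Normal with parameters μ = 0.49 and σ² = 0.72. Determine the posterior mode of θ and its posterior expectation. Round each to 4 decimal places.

MAP = 0.7945, posterior mean = 2.3396

Mode = exp(μ − σ²) = exp(-0.23) = 0.7945.
Mean = exp(μ + σ²/2) = exp(0.850) = 2.3396.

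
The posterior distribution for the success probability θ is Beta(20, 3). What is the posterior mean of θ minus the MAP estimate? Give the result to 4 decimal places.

-0.0352

Mode = (20−1)/(20+3−2) = 19/21 = 0.9048.
Mean = 20/(20+3) = 20/23 = 0.8696.
Difference = 0.8696 − 0.9048 = -0.0352.
The mean is pulled below the mode by the posterior's left skew.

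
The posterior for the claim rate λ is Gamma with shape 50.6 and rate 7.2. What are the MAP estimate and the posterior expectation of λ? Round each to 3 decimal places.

MAP estimate = 6.889, posterior expectation = 7.028

Mode = (α−1)/β = 49.6/7.2 = 6.889.
Mean = α/β = 50.6/7.2 = 7.028.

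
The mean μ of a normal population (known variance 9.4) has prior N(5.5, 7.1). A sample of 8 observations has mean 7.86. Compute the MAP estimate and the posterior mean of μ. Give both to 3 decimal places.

Posterior for μ is Normal. Precision-weighted mean: (1/7.1·5.5 + 8/9.4·7.86) / (1/7.1 + 8/9.4) = 7.525.
A Normal posterior is symmetric, so mode = mean.

MAP: 7.525. Posterior mean: 7.525.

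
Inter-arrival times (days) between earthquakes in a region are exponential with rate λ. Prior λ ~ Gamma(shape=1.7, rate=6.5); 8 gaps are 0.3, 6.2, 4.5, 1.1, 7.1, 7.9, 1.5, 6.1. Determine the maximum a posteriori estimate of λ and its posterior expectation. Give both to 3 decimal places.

maximum a posteriori estimate = 0.211, posterior expectation = 0.235

Σ times = 34.7. Posterior: Gamma(shape = 1.7+8 = 9.7, rate = 6.5+34.7 = 41.2).
Mode = (α−1)/β = 8.7/41.2 = 0.211.
Mean = α/β = 9.7/41.2 = 0.235.
Right-skewed posterior ⇒ mode < mean.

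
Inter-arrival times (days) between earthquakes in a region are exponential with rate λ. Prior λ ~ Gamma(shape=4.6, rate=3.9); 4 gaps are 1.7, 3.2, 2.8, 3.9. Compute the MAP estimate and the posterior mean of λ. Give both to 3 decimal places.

MAP = 0.490, posterior mean = 0.555

Σ times = 11.6. Posterior: Gamma(shape = 4.6+4 = 8.6, rate = 3.9+11.6 = 15.5).
Mode = (α−1)/β = 7.6/15.5 = 0.490.
Mean = α/β = 8.6/15.5 = 0.555.
Right-skewed posterior ⇒ mode < mean.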